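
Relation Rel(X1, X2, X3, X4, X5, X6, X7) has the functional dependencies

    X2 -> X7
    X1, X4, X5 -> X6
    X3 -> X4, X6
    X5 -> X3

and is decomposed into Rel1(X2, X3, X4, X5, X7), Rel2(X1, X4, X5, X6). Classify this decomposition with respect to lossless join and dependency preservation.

lossy and not dependency-preserving

Lossless test: (X4, X5)⁺ = {X3, X4, X5, X6}, which is a superkey of neither fragment — lossy.
Dependency preservation: the restricted closure of {X3} across the fragments never reaches {X4, X6}, so X3 → X4, X6 cannot be enforced without a join — not preserved.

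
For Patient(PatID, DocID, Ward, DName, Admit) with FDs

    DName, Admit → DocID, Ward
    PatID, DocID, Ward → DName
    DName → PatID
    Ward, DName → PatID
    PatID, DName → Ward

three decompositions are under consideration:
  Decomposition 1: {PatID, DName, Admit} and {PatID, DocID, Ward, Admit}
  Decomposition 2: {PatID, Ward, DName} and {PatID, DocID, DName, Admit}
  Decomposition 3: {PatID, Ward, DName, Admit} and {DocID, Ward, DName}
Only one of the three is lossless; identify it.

Decomposition 1: common = {PatID, Admit}, closure = {PatID, Admit} → lossy.
Decomposition 2: common = {PatID, DName}, closure = {PatID, Ward, DName} → lossless.
Decomposition 3: common = {Ward, DName}, closure = {PatID, Ward, DName} → lossy.

Decomposition 2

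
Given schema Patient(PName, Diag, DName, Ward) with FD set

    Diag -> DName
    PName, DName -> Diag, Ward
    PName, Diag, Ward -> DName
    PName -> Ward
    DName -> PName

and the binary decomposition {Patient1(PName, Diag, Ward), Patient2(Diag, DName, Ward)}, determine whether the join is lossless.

Yes

Common attributes: Patient1 ∩ Patient2 = {Diag, Ward}.
Closure of {Diag, Ward}: Diag → DName applies, adding DName; DName → PName applies, adding PName. So (Diag, Ward)⁺ = {PName, Diag, DName, Ward}.
This closure contains every attribute of Patient1, so Patient1 ∩ Patient2 → Patient1. The join is lossless.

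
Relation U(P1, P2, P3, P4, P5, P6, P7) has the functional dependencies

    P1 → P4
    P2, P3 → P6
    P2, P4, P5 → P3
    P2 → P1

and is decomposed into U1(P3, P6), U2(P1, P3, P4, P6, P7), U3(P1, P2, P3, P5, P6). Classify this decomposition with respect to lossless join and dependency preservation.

Lossless test (chase): Rows 2 and 3 agree on P1; apply P1→P4 and equate their P4 entries. No row becomes fully distinguished — the join is lossy.
Dependency preservation: P2, P4, P5 → P3 is not contained in any single fragment, but the restricted closure of its left-hand side across the fragments still reaches the right-hand side; the remaining FDs each lie inside some fragment. All dependencies are preserved.

lossy but dependency-preserving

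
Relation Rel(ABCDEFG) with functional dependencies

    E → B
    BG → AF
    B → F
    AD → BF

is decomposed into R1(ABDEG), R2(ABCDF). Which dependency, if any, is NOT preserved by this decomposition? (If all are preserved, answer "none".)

none

E → B lies within R1.
BG → AF: restricted closure across fragments reaches AF.
B → F lies within R2.
AD → BF lies within R2.
Every dependency is enforceable on the fragments, so the decomposition is dependency-preserving.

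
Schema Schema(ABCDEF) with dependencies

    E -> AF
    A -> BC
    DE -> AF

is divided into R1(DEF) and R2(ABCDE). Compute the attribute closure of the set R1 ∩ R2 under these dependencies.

ABCDEF

R1 ∩ R2 = {DE}.
E → AF applies, adding AF
A → BC applies, adding BC
Closure: {ABCDEF}.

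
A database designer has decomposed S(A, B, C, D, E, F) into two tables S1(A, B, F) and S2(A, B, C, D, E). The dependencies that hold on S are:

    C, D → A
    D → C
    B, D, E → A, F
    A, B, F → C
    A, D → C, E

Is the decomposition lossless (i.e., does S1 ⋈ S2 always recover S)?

No

Common attributes: S1 ∩ S2 = {A, B}.
No dependency enlarges {A, B}, so (A, B)⁺ = {A, B}.
The closure contains neither all of S1 = {A, B, F} nor all of S2 = {A, B, C, D, E}, so the common attributes are not a superkey of either fragment. The join is lossy.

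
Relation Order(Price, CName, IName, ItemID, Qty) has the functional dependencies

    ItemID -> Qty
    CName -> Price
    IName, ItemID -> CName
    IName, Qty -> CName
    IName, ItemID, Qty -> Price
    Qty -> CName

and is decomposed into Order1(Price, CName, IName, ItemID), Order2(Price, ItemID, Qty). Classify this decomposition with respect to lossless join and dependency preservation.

Lossless test: (Price, ItemID)⁺ = {Price, CName, ItemID, Qty}, which contains all of one fragment — lossless.
Dependency preservation: the restricted closure of {IName, Qty} across the fragments never reaches {CName}, so IName, Qty → CName cannot be enforced without a join — not preserved.

lossless but not dependency-preserving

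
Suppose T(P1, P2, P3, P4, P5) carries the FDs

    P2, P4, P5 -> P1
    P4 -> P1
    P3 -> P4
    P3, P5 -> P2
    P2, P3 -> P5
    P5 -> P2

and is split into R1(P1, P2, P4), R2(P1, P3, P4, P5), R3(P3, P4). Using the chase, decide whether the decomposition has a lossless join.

No

Chase test. Columns are P1, P2, P3, P4, P5; row i has aⱼ where attribute j ∈ Ri, else bᵢⱼ.
Initial tableau (one row per fragment):
  row 1: a1 a2 b13 a4 b15
  row 2: a1 b22 a3 a4 a5
  row 3: b31 b32 a3 a4 b35
Rows 1 and 3 agree on P4; apply P4→P1 and equate their P1 entries.
No row becomes fully distinguished — the join is lossy.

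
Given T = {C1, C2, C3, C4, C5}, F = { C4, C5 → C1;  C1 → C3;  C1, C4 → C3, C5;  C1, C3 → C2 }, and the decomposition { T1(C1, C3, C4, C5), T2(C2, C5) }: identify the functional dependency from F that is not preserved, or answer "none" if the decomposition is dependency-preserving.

Check C1, C3 → C2: no single fragment contains all of {C1, C2, C3}, and the restricted closure of {C1, C3} across the fragments never reaches {C2}.
C4, C5 → C1 is preserved.
C1 → C3 is preserved.
C1, C4 → C3, C5 is preserved.

C1, C3 → C2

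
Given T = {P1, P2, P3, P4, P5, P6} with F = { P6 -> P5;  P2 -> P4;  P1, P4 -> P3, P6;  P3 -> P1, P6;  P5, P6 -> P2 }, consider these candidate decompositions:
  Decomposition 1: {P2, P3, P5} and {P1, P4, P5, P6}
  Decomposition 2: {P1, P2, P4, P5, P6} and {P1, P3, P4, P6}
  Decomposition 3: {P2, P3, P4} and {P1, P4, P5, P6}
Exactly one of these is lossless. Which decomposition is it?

Decomposition 1: common = {P5}, closure = {P5} → lossy.
Decomposition 2: common = {P1, P4, P6}, closure = {P1, P2, P3, P4, P5, P6} → lossless.
Decomposition 3: common = {P4}, closure = {P4} → lossy.

Decomposition 2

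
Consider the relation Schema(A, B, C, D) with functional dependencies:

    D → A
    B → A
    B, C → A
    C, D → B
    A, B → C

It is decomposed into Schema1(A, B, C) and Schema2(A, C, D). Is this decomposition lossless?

No

Common attributes: Schema1 ∩ Schema2 = {A, C}.
No dependency enlarges {A, C}, so (A, C)⁺ = {A, C}.
The closure contains neither all of Schema1 = {A, B, C} nor all of Schema2 = {A, C, D}, so the common attributes are not a superkey of either fragment. The join is lossy.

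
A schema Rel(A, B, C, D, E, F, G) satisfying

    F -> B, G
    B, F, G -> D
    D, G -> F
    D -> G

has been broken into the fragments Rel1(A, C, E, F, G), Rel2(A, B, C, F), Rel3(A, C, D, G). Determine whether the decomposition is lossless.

No

Chase test. Columns are A, B, C, D, E, F, G; row i has aⱼ where attribute j ∈ Reli, else bᵢⱼ.
Initial tableau (one row per fragment):
  row 1: a1 b12 a3 b14 a5 a6 a7
  row 2: a1 a2 a3 b24 b25 a6 b27
  row 3: a1 b32 a3 a4 b35 b36 a7
Rows 1 and 2 agree on F; apply F→B, G and equate their B, G entries.
Rows 1 and 2 agree on B, F, G; apply B, F, G→D and equate their D entries.
No row becomes fully distinguished — the join is lossy.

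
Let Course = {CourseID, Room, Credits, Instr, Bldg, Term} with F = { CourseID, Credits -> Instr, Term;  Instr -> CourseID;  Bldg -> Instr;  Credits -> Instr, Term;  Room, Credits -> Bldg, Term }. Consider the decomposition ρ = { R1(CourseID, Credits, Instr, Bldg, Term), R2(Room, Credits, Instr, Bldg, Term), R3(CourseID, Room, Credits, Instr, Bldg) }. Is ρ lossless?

Chase test. Columns are CourseID, Room, Credits, Instr, Bldg, Term; row i has aⱼ where attribute j ∈ Ri, else bᵢⱼ.
Initial tableau (one row per fragment):
  row 1: a1 b12 a3 a4 a5 a6
  row 2: b21 a2 a3 a4 a5 a6
  row 3: a1 a2 a3 a4 a5 b36
Rows 1 and 3 agree on CourseID, Credits; apply CourseID, Credits→Instr, Term and equate their Instr, Term entries.
Rows 1 and 2 agree on Instr; apply Instr→CourseID and equate their CourseID entries.
Row 2 is now all distinguished symbols — the join is lossless.

Yes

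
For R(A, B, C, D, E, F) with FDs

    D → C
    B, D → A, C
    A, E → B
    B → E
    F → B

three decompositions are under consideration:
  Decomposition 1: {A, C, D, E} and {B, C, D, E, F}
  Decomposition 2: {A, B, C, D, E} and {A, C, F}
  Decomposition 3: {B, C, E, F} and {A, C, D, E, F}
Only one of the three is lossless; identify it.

Decomposition 1: common = {C, D, E}, closure = {C, D, E} → lossy.
Decomposition 2: common = {A, C}, closure = {A, C} → lossy.
Decomposition 3: common = {C, E, F}, closure = {B, C, E, F} → lossless.

Decomposition 3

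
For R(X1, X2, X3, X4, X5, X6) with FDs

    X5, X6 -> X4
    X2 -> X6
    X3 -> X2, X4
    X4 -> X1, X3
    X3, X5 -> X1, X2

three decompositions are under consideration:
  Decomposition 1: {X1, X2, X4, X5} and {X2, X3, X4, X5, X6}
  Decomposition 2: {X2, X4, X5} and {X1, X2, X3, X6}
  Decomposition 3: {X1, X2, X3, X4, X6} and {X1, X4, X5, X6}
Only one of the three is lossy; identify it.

Decomposition 2

Decomposition 1: common = {X2, X4, X5}, closure = {X1, X2, X3, X4, X5, X6} → lossless.
Decomposition 2: common = {X2}, closure = {X2, X6} → lossy.
Decomposition 3: common = {X1, X4, X6}, closure = {X1, X2, X3, X4, X6} → lossless.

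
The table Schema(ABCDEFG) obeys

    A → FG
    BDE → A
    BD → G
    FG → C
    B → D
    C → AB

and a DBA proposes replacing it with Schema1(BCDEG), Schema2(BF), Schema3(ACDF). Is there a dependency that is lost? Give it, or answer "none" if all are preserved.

FG → C

Check FG → C: no single fragment contains all of {CFG}, and the restricted closure of {FG} across the fragments never reaches {C}.
A → FG is preserved.
BDE → A is preserved.
BD → G is preserved.
B → D is preserved.
C → AB is preserved.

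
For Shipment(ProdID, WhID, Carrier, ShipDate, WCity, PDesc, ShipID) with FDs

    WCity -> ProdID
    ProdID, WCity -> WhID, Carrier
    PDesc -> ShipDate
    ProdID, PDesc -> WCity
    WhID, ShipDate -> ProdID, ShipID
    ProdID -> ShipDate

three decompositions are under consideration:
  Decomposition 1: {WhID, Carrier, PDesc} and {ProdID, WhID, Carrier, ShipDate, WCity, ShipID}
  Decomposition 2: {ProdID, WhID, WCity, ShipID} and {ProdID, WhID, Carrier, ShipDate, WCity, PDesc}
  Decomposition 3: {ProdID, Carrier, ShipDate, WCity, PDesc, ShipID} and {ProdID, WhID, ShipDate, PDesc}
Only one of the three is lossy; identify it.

Decomposition 1: common = {WhID, Carrier}, closure = {WhID, Carrier} → lossy.
Decomposition 2: common = {ProdID, WhID, WCity}, closure = {ProdID, WhID, Carrier, ShipDate, WCity, ShipID} → lossless.
Decomposition 3: common = {ProdID, ShipDate, PDesc}, closure = {ProdID, WhID, Carrier, ShipDate, WCity, PDesc, ShipID} → lossless.

Decomposition 1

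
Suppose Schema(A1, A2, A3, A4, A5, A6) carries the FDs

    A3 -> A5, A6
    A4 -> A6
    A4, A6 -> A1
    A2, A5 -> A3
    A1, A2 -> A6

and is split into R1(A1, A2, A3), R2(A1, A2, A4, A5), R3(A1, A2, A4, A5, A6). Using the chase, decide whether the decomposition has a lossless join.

Chase test. Columns are A1, A2, A3, A4, A5, A6; row i has aⱼ where attribute j ∈ Ri, else bᵢⱼ.
Initial tableau (one row per fragment):
  row 1: a1 a2 a3 b14 b15 b16
  row 2: a1 a2 b23 a4 a5 b26
  row 3: a1 a2 b33 a4 a5 a6
Rows 2 and 3 agree on A4; apply A4→A6 and equate their A6 entries.
Rows 2 and 3 agree on A2, A5; apply A2, A5→A3 and equate their A3 entries.
Rows 1 and 2 agree on A1, A2; apply A1, A2→A6 and equate their A6 entries.
No row becomes fully distinguished — the join is lossy.

No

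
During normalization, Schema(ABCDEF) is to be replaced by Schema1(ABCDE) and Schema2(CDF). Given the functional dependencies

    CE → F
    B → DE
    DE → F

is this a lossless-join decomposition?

Common attributes: Schema1 ∩ Schema2 = {CD}.
No dependency enlarges {CD}, so (CD)⁺ = {CD}.
The closure contains neither all of Schema1 = {ABCDE} nor all of Schema2 = {CDF}, so the common attributes are not a superkey of either fragment. The join is lossy.

No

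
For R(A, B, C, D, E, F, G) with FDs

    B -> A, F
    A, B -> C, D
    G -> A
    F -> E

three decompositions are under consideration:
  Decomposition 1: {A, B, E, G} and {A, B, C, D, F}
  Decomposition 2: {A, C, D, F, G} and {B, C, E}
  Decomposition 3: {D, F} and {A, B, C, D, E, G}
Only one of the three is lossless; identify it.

Decomposition 1

Decomposition 1: common = {A, B}, closure = {A, B, C, D, E, F} → lossless.
Decomposition 2: common = {C}, closure = {C} → lossy.
Decomposition 3: common = {D}, closure = {D} → lossy.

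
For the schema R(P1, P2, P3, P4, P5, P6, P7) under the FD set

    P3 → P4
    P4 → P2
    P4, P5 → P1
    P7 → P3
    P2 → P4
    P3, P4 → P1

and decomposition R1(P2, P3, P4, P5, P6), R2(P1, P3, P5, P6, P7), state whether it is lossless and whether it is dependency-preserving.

lossless but not dependency-preserving

Lossless test: (P3, P5, P6)⁺ = {P1, P2, P3, P4, P5, P6}, which contains all of one fragment — lossless.
Dependency preservation: the restricted closure of {P4, P5} across the fragments never reaches {P1}, so P4, P5 → P1 cannot be enforced without a join — not preserved.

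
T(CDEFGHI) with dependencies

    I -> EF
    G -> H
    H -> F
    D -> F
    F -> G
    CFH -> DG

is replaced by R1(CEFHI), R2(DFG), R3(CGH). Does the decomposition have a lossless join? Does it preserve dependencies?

Lossless test (chase): Rows 2 and 3 agree on G; apply G→H and equate their H entries. Rows 1 and 3 agree on H; apply H→F and equate their F entries. Rows 1 and 2 agree on F; apply F→G and equate their G entries. Rows 1 and 3 agree on CFH; apply CFH→DG and equate their DG entries. No row becomes fully distinguished — the join is lossy.
Dependency preservation: the restricted closure of {CFH} across the fragments never reaches {DG}, so CFH → DG cannot be enforced without a join — not preserved.

lossy and not dependency-preserving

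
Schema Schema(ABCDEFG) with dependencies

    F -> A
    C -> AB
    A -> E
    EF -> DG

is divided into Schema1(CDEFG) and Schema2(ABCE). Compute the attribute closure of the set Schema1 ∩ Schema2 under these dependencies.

Schema1 ∩ Schema2 = {CE}.
C → AB applies, adding AB
Closure: {ABCE}.

ABCE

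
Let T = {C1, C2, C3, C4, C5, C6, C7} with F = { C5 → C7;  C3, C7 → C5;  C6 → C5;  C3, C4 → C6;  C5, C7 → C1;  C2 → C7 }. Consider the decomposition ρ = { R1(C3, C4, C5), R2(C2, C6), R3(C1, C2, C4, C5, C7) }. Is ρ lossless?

No

Chase test. Columns are C1, C2, C3, C4, C5, C6, C7; row i has aⱼ where attribute j ∈ Ri, else bᵢⱼ.
Initial tableau (one row per fragment):
  row 1: b11 b12 a3 a4 a5 b16 b17
  row 2: b21 a2 b23 b24 b25 a6 b27
  row 3: a1 a2 b33 a4 a5 b36 a7
Rows 1 and 3 agree on C5; apply C5→C7 and equate their C7 entries.
Rows 1 and 3 agree on C5, C7; apply C5, C7→C1 and equate their C1 entries.
Rows 2 and 3 agree on C2; apply C2→C7 and equate their C7 entries.
No row becomes fully distinguished — the join is lossy.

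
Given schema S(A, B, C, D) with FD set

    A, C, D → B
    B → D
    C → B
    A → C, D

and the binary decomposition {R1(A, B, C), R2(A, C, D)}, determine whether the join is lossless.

Common attributes: R1 ∩ R2 = {A, C}.
Closure of {A, C}: C → B applies, adding B; A → C, D applies, adding D. So (A, C)⁺ = {A, B, C, D}.
This closure contains every attribute of R1, so R1 ∩ R2 → R1. The join is lossless.

Yes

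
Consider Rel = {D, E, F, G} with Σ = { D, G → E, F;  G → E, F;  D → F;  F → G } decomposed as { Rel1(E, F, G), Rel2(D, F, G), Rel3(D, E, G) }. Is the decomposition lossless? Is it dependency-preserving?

Lossless test (chase): Rows 2 and 3 agree on D, G; apply D, G→E, F and equate their E, F entries. Row 2 is now all distinguished symbols — the join is lossless.
Dependency preservation: D, G → E, F is not contained in any single fragment, but the restricted closure of its left-hand side across the fragments still reaches the right-hand side; the remaining FDs each lie inside some fragment. All dependencies are preserved.

lossless and dependency-preserving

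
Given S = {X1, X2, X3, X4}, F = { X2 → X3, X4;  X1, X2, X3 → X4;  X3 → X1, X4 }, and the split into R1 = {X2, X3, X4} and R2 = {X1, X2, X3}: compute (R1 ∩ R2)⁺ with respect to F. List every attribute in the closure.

R1 ∩ R2 = {X2, X3}.
X2 → X3, X4 applies, adding X4
X3 → X1, X4 applies, adding X1
Closure: {X1, X2, X3, X4}.

X1, X2, X3, X4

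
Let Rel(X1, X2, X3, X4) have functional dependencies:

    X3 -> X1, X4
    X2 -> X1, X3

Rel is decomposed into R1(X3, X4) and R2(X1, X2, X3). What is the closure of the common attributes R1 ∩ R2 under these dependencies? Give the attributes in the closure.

X1, X3, X4

R1 ∩ R2 = {X3}.
X3 → X1, X4 applies, adding X1, X4
Closure: {X1, X3, X4}.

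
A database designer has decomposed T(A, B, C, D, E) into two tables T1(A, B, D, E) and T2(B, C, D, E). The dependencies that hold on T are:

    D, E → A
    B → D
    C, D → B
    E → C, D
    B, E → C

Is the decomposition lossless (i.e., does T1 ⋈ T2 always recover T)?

Yes

Common attributes: T1 ∩ T2 = {B, D, E}.
Closure of {B, D, E}: D, E → A applies, adding A; E → C, D applies, adding C. So (B, D, E)⁺ = {A, B, C, D, E}.
This closure contains every attribute of T1, so T1 ∩ T2 → T1. The join is lossless.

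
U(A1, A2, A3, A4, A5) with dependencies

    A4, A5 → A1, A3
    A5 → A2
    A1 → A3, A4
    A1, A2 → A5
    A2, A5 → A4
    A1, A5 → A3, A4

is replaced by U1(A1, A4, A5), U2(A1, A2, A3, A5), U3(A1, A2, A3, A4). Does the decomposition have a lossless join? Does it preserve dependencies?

Lossless test (chase): Rows 1 and 2 agree on A5; apply A5→A2 and equate their A2 entries. Rows 1 and 2 agree on A1; apply A1→A3, A4 and equate their A3, A4 entries. Rows 1 and 3 agree on A1, A2; apply A1, A2→A5 and equate their A5 entries. Row 1 is now all distinguished symbols — the join is lossless.
Dependency preservation: A4, A5 → A1, A3; A2, A5 → A4; A1, A5 → A3, A4 are not contained in any single fragment, but the restricted closure of each left-hand side across the fragments still reaches the right-hand side; the remaining FDs each lie inside some fragment. All dependencies are preserved.

lossless and dependency-preserving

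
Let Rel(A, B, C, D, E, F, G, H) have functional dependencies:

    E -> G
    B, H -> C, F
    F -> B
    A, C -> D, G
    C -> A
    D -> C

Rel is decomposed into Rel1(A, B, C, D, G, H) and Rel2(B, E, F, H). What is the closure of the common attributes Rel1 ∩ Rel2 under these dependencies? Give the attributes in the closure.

A, B, C, D, F, G, H

Rel1 ∩ Rel2 = {B, H}.
B, H → C, F applies, adding C, F
C → A applies, adding A
A, C → D, G applies, adding D, G
Closure: {A, B, C, D, F, G, H}.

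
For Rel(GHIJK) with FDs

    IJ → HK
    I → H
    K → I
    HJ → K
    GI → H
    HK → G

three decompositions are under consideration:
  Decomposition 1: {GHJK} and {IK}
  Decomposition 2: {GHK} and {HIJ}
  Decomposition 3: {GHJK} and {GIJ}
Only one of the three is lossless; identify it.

Decomposition 1: common = {K}, closure = {GHIK} → lossless.
Decomposition 2: common = {H}, closure = {H} → lossy.
Decomposition 3: common = {GJ}, closure = {GJ} → lossy.

Decomposition 1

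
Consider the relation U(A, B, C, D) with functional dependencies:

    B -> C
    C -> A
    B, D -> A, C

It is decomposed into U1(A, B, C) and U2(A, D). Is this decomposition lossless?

No

Common attributes: U1 ∩ U2 = {A}.
No dependency enlarges {A}, so (A)⁺ = {A}.
The closure contains neither all of U1 = {A, B, C} nor all of U2 = {A, D}, so the common attributes are not a superkey of either fragment. The join is lossy.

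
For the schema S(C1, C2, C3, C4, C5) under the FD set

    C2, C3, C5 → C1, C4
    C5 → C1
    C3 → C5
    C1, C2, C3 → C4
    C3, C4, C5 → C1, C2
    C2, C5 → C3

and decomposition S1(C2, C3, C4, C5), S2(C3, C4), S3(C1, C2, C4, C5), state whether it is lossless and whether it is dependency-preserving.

Lossless test (chase): Rows 1 and 3 agree on C5; apply C5→C1 and equate their C1 entries. Rows 1 and 2 agree on C3; apply C3→C5 and equate their C5 entries. Rows 1 and 2 agree on C3, C4, C5; apply C3, C4, C5→C1, C2 and equate their C1, C2 entries. Rows 1 and 3 agree on C2, C5; apply C2, C5→C3 and equate their C3 entries. Row 1 is now all distinguished symbols — the join is lossless.
Dependency preservation: C2, C3, C5 → C1, C4; C1, C2, C3 → C4; C3, C4, C5 → C1, C2 are not contained in any single fragment, but the restricted closure of each left-hand side across the fragments still reaches the right-hand side; the remaining FDs each lie inside some fragment. All dependencies are preserved.

lossless and dependency-preserving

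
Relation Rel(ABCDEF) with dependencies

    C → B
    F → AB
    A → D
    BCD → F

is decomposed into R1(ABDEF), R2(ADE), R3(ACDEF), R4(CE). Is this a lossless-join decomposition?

Yes

Chase test. Columns are ABCDEF; row i has aⱼ where attribute j ∈ Ri, else bᵢⱼ.
Initial tableau (one row per fragment):
  row 1: a1 a2 b13 a4 a5 a6
  row 2: a1 b22 b23 a4 a5 b26
  row 3: a1 b32 a3 a4 a5 a6
  row 4: b41 b42 a3 b44 a5 b46
Rows 3 and 4 agree on C; apply C→B and equate their B entries.
Rows 1 and 3 agree on F; apply F→AB and equate their AB entries.
Row 3 is now all distinguished symbols — the join is lossless.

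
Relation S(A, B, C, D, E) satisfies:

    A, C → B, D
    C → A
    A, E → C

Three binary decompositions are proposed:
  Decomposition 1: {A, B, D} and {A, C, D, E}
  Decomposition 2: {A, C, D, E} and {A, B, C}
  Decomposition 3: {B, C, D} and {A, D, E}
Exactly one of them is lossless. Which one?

Decomposition 2

Decomposition 1: common = {A, D}, closure = {A, D} → lossy.
Decomposition 2: common = {A, C}, closure = {A, B, C, D} → lossless.
Decomposition 3: common = {D}, closure = {D} → lossy.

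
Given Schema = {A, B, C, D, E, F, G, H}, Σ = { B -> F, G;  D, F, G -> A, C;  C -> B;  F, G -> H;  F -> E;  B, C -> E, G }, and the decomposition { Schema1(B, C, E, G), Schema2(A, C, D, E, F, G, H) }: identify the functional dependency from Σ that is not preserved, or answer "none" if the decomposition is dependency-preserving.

B -> F, G

Check B → F, G: no single fragment contains all of {B, F, G}, and the restricted closure of {B} across the fragments never reaches {F, G}.
D, F, G → A, C is preserved.
C → B is preserved.
F, G → H is preserved.
F → E is preserved.
B, C → E, G is preserved.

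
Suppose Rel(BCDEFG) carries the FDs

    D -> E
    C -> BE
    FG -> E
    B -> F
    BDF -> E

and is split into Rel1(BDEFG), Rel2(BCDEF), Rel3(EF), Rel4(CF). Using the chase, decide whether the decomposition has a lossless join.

No

Chase test. Columns are BCDEFG; row i has aⱼ where attribute j ∈ Reli, else bᵢⱼ.
Initial tableau (one row per fragment):
  row 1: a1 b12 a3 a4 a5 a6
  row 2: a1 a2 a3 a4 a5 b26
  row 3: b31 b32 b33 a4 a5 b36
  row 4: b41 a2 b43 b44 a5 b46
Rows 2 and 4 agree on C; apply C→BE and equate their BE entries.
No row becomes fully distinguished — the join is lossy.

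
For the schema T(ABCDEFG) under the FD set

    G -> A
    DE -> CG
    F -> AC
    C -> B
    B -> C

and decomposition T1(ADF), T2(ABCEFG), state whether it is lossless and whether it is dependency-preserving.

Lossless test: (AF)⁺ = {ABCF}, which is a superkey of neither fragment — lossy.
Dependency preservation: the restricted closure of {DE} across the fragments never reaches {CG}, so DE → CG cannot be enforced without a join — not preserved.

lossy and not dependency-preserving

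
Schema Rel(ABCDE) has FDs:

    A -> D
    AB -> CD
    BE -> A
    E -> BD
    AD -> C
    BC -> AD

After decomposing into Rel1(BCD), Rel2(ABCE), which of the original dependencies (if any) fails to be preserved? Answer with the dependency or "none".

Check A → D: no single fragment contains all of {AD}, and the restricted closure of {A} across the fragments never reaches {D}.
AB → CD is preserved.
BE → A is preserved.
E → BD is preserved.
AD → C is preserved.
BC → AD is preserved.

A -> D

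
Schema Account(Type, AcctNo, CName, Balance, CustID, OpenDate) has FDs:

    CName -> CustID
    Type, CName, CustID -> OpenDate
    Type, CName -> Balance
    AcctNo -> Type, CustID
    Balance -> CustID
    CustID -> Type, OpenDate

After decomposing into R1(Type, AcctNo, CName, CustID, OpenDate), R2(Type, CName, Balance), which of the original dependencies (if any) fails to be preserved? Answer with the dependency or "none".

Check Balance → CustID: no single fragment contains all of {Balance, CustID}, and the restricted closure of {Balance} across the fragments never reaches {CustID}.
CName → CustID is preserved.
Type, CName, CustID → OpenDate is preserved.
Type, CName → Balance is preserved.
AcctNo → Type, CustID is preserved.
CustID → Type, OpenDate is preserved.

Balance -> CustID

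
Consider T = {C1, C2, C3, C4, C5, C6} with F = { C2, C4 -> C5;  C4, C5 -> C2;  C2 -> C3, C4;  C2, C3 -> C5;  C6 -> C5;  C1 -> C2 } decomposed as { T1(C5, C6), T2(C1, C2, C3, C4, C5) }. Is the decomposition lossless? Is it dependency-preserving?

Lossless test: (C5)⁺ = {C5}, which is a superkey of neither fragment — lossy.
Dependency preservation: every FD's attributes lie within a single fragment, so each can be enforced locally — preserved.

lossy but dependency-preserving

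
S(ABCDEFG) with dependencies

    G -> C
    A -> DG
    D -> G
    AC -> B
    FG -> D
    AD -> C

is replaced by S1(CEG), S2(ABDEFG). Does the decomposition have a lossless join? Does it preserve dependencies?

lossless and dependency-preserving

Lossless test: (EG)⁺ = {CEG}, which contains all of one fragment — lossless.
Dependency preservation: AC → B; AD → C are not contained in any single fragment, but the restricted closure of each left-hand side across the fragments still reaches the right-hand side; the remaining FDs each lie inside some fragment. All dependencies are preserved.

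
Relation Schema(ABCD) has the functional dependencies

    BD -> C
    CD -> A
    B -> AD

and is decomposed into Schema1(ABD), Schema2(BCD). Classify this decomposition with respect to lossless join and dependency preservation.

Lossless test: (BD)⁺ = {ABCD}, which contains all of one fragment — lossless.
Dependency preservation: the restricted closure of {CD} across the fragments never reaches {A}, so CD → A cannot be enforced without a join — not preserved.

lossless but not dependency-preserving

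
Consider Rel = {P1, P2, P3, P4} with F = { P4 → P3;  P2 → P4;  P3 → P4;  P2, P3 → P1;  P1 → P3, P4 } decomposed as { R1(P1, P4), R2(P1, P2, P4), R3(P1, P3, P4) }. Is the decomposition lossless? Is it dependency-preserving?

Lossless test (chase): Rows 1 and 2 agree on P4; apply P4→P3 and equate their P3 entries. Rows 1 and 3 agree on P4; apply P4→P3 and equate their P3 entries. Row 2 is now all distinguished symbols — the join is lossless.
Dependency preservation: P2, P3 → P1 is not contained in any single fragment, but the restricted closure of its left-hand side across the fragments still reaches the right-hand side; the remaining FDs each lie inside some fragment. All dependencies are preserved.

lossless and dependency-preserving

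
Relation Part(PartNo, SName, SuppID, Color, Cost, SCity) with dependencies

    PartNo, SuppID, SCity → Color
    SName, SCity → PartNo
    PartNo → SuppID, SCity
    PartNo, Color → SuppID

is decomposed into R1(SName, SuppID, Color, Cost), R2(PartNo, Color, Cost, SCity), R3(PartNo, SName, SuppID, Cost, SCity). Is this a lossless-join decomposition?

Yes

Chase test. Columns are PartNo, SName, SuppID, Color, Cost, SCity; row i has aⱼ where attribute j ∈ Ri, else bᵢⱼ.
Initial tableau (one row per fragment):
  row 1: b11 a2 a3 a4 a5 b16
  row 2: a1 b22 b23 a4 a5 a6
  row 3: a1 a2 a3 b34 a5 a6
Rows 2 and 3 agree on PartNo; apply PartNo→SuppID, SCity and equate their SuppID, SCity entries.
Rows 2 and 3 agree on PartNo, SuppID, SCity; apply PartNo, SuppID, SCity→Color and equate their Color entries.
Row 3 is now all distinguished symbols — the join is lossless.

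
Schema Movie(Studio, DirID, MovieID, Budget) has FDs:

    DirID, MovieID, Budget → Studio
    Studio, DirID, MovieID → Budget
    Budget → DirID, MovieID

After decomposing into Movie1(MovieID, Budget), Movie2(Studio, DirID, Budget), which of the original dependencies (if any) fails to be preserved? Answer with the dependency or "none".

Studio, DirID, MovieID → Budget

Check Studio, DirID, MovieID → Budget: no single fragment contains all of {Studio, DirID, MovieID, Budget}, and the restricted closure of {Studio, DirID, MovieID} across the fragments never reaches {Budget}.
DirID, MovieID, Budget → Studio is preserved.
Budget → DirID, MovieID is preserved.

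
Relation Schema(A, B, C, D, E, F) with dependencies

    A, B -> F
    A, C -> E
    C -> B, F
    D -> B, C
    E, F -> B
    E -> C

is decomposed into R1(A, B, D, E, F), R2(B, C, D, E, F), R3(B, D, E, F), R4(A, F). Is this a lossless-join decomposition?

Chase test. Columns are A, B, C, D, E, F; row i has aⱼ where attribute j ∈ Ri, else bᵢⱼ.
Initial tableau (one row per fragment):
  row 1: a1 a2 b13 a4 a5 a6
  row 2: b21 a2 a3 a4 a5 a6
  row 3: b31 a2 b33 a4 a5 a6
  row 4: a1 b42 b43 b44 b45 a6
Rows 1 and 2 agree on D; apply D→B, C and equate their B, C entries.
Rows 1 and 3 agree on D; apply D→B, C and equate their B, C entries.
Row 1 is now all distinguished symbols — the join is lossless.

Yes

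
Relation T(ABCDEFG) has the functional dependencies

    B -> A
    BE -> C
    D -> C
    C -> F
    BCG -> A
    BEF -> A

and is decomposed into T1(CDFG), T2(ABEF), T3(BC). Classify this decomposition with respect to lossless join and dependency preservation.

Lossless test (chase): Rows 2 and 3 agree on B; apply B→A and equate their A entries. Rows 1 and 3 agree on C; apply C→F and equate their F entries. No row becomes fully distinguished — the join is lossy.
Dependency preservation: the restricted closure of {BE} across the fragments never reaches {C}, so BE → C cannot be enforced without a join — not preserved.

lossy and not dependency-preserving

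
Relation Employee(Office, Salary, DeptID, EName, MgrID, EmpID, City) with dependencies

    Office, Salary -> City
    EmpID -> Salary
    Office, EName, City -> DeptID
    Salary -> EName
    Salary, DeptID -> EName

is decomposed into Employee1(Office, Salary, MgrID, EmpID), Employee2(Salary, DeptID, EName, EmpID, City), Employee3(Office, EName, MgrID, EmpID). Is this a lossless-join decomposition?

No

Chase test. Columns are Office, Salary, DeptID, EName, MgrID, EmpID, City; row i has aⱼ where attribute j ∈ Employeei, else bᵢⱼ.
Initial tableau (one row per fragment):
  row 1: a1 a2 b13 b14 a5 a6 b17
  row 2: b21 a2 a3 a4 b25 a6 a7
  row 3: a1 b32 b33 a4 a5 a6 b37
Rows 1 and 3 agree on EmpID; apply EmpID→Salary and equate their Salary entries.
Rows 1 and 2 agree on Salary; apply Salary→EName and equate their EName entries.
Rows 1 and 3 agree on Office, Salary; apply Office, Salary→City and equate their City entries.
Rows 1 and 3 agree on Office, EName, City; apply Office, EName, City→DeptID and equate their DeptID entries.
No row becomes fully distinguished — the join is lossy.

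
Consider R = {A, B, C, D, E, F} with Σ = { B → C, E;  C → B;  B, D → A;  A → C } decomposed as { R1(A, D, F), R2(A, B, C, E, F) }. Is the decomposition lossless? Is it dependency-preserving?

Lossless test: (A, F)⁺ = {A, B, C, E, F}, which contains all of one fragment — lossless.
Dependency preservation: the restricted closure of {B, D} across the fragments never reaches {A}, so B, D → A cannot be enforced without a join — not preserved.

lossless but not dependency-preserving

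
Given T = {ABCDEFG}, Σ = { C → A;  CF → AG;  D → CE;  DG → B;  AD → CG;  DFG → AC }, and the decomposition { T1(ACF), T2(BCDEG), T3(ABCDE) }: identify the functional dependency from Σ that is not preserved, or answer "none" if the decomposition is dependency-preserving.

Check CF → AG: no single fragment contains all of {ACFG}, and the restricted closure of {CF} across the fragments never reaches {AG}.
C → A is preserved.
D → CE is preserved.
DG → B is preserved.
AD → CG is preserved.
DFG → AC is preserved.

CF → AG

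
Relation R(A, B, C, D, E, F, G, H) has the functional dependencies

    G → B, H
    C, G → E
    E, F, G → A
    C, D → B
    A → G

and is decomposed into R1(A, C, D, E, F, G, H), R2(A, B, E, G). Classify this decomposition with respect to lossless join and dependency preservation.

lossless but not dependency-preserving

Lossless test: (A, E, G)⁺ = {A, B, E, G, H}, which contains all of one fragment — lossless.
Dependency preservation: the restricted closure of {C, D} across the fragments never reaches {B}, so C, D → B cannot be enforced without a join — not preserved.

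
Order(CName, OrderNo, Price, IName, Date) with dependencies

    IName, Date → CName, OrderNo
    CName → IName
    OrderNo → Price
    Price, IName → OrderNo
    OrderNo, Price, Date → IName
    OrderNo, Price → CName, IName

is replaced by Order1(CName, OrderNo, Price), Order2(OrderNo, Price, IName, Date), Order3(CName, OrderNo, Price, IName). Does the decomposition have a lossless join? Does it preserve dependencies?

lossless and dependency-preserving

Lossless test (chase): Rows 1 and 3 agree on CName; apply CName→IName and equate their IName entries. Rows 1 and 2 agree on OrderNo, Price; apply OrderNo, Price→CName, IName and equate their CName, IName entries. Row 2 is now all distinguished symbols — the join is lossless.
Dependency preservation: IName, Date → CName, OrderNo is not contained in any single fragment, but the restricted closure of its left-hand side across the fragments still reaches the right-hand side; the remaining FDs each lie inside some fragment. All dependencies are preserved.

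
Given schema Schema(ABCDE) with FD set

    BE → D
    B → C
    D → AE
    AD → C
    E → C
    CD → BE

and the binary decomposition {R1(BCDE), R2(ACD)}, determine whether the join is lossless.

Common attributes: R1 ∩ R2 = {CD}.
Closure of {CD}: D → AE applies, adding AE; CD → BE applies, adding B. So (CD)⁺ = {ABCDE}.
This closure contains every attribute of R1, so R1 ∩ R2 → R1. The join is lossless.

Yes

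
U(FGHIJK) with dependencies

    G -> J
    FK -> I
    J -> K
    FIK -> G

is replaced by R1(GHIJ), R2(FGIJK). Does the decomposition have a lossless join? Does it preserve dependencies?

Lossless test: (GIJ)⁺ = {GIJK}, which is a superkey of neither fragment — lossy.
Dependency preservation: every FD's attributes lie within a single fragment, so each can be enforced locally — preserved.

lossy but dependency-preserving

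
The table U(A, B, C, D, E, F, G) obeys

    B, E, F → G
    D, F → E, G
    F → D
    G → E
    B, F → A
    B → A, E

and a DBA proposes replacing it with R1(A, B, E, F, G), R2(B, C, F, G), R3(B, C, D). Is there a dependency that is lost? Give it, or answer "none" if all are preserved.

Check F → D: no single fragment contains all of {D, F}, and the restricted closure of {F} across the fragments never reaches {D}.
B, E, F → G is preserved.
D, F → E, G is preserved.
G → E is preserved.
B, F → A is preserved.
B → A, E is preserved.

F → D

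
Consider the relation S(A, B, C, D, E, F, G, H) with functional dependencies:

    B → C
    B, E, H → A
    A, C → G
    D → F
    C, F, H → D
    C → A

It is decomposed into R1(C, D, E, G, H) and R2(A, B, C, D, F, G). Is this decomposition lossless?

Common attributes: R1 ∩ R2 = {C, D, G}.
Closure of {C, D, G}: D → F applies, adding F; C → A applies, adding A. So (C, D, G)⁺ = {A, C, D, F, G}.
The closure contains neither all of R1 = {C, D, E, G, H} nor all of R2 = {A, B, C, D, F, G}, so the common attributes are not a superkey of either fragment. The join is lossy.

No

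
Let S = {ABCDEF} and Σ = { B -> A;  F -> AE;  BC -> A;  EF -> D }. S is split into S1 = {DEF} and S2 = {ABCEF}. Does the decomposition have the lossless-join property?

Common attributes: S1 ∩ S2 = {EF}.
Closure of {EF}: F → AE applies, adding A; EF → D applies, adding D. So (EF)⁺ = {ADEF}.
This closure contains every attribute of S1, so S1 ∩ S2 → S1. The join is lossless.

Yes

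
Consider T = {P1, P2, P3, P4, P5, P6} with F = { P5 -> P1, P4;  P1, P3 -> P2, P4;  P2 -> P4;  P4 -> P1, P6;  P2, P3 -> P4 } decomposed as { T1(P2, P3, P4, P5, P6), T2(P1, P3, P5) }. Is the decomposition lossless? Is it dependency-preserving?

Lossless test: (P3, P5)⁺ = {P1, P2, P3, P4, P5, P6}, which contains all of one fragment — lossless.
Dependency preservation: the restricted closure of {P1, P3} across the fragments never reaches {P2, P4}, so P1, P3 → P2, P4 cannot be enforced without a join — not preserved.

lossless but not dependency-preserving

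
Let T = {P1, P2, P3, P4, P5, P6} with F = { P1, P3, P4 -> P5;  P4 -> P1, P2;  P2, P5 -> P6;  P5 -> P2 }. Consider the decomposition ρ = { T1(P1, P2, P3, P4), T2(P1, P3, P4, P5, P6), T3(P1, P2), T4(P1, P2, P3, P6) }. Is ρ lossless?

Yes

Chase test. Columns are P1, P2, P3, P4, P5, P6; row i has aⱼ where attribute j ∈ Ti, else bᵢⱼ.
Initial tableau (one row per fragment):
  row 1: a1 a2 a3 a4 b15 b16
  row 2: a1 b22 a3 a4 a5 a6
  row 3: a1 a2 b33 b34 b35 b36
  row 4: a1 a2 a3 b44 b45 a6
Rows 1 and 2 agree on P1, P3, P4; apply P1, P3, P4→P5 and equate their P5 entries.
Rows 1 and 2 agree on P4; apply P4→P1, P2 and equate their P1, P2 entries.
Rows 1 and 2 agree on P2, P5; apply P2, P5→P6 and equate their P6 entries.
Row 1 is now all distinguished symbols — the join is lossless.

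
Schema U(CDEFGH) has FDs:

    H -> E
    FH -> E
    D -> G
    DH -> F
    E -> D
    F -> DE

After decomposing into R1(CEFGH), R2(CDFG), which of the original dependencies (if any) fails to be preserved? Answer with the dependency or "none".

Check E → D: no single fragment contains all of {DE}, and the restricted closure of {E} across the fragments never reaches {D}.
H → E is preserved.
FH → E is preserved.
D → G is preserved.
DH → F is preserved.
F → DE is preserved.

E -> D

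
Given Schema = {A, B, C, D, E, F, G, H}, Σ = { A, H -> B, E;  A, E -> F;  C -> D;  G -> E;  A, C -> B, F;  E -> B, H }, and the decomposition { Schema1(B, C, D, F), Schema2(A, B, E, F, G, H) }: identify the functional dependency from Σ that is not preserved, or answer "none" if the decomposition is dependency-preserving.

Check A, C → B, F: no single fragment contains all of {A, B, C, F}, and the restricted closure of {A, C} across the fragments never reaches {B, F}.
A, H → B, E is preserved.
A, E → F is preserved.
C → D is preserved.
G → E is preserved.
E → B, H is preserved.

A, C -> B, F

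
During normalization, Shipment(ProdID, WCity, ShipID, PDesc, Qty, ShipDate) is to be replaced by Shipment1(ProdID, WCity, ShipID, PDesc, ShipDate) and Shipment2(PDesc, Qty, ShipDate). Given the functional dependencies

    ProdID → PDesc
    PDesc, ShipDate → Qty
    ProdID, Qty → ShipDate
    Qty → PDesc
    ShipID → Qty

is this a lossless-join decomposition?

Yes

Common attributes: Shipment1 ∩ Shipment2 = {PDesc, ShipDate}.
Closure of {PDesc, ShipDate}: PDesc, ShipDate → Qty applies, adding Qty. So (PDesc, ShipDate)⁺ = {PDesc, Qty, ShipDate}.
This closure contains every attribute of Shipment2, so Shipment1 ∩ Shipment2 → Shipment2. The join is lossless.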